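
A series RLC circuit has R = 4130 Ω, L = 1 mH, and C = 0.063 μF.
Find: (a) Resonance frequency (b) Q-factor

Step 1 — Resonance condition Im(Z)=0 gives ω₀ = 1/√(LC).
Step 2 — ω₀ = 1/√(0.001·6.3e-08) = 1.26e+05 rad/s.
Step 3 — f₀ = ω₀/(2π) = 2.005e+04 Hz.
Step 4 — Series Q: Q = ω₀L/R = 1.26e+05·0.001/4130 = 0.03051.

(a) f₀ = 2.005e+04 Hz  (b) Q = 0.03051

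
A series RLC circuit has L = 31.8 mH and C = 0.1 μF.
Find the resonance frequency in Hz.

Step 1 — Resonance condition Im(Z)=0 gives ω₀ = 1/√(LC).
Step 2 — ω₀ = 1/√(0.0318·1e-07) = 1.773e+04 rad/s.
Step 3 — f₀ = ω₀/(2π) = 2822 Hz.

f₀ = 2822 Hz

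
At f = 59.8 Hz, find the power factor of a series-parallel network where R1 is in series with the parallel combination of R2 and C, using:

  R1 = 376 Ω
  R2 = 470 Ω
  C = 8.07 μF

Step 1 — Angular frequency: ω = 2π·f = 2π·59.8 = 375.7 rad/s.
Step 2 — Component impedances:
  R1: Z = R = 376 Ω
  R2: Z = R = 470 Ω
  C: Z = 1/(jωC) = -j/(ω·C) = 0 - j329.8 Ω
Step 3 — Parallel branch: R2 || C = 1/(1/R2 + 1/C) = 155.1 - j221 Ω.
Step 4 — Series with R1: Z_total = R1 + (R2 || C) = 531.1 - j221 Ω = 575.2∠-22.6° Ω.
Step 5 — Power factor: PF = cos(φ) = Re(Z)/|Z| = 531.1/575.2 = 0.9233.
Step 6 — Type: Im(Z) = -221 ⇒ leading (phase φ = -22.6°).

PF = 0.9233 (leading, φ = -22.6°)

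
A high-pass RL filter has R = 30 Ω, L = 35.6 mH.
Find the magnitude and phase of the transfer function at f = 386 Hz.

Step 1 — Angular frequency: ω = 2π·386 = 2425 rad/s.
Step 2 — Transfer function: H(jω) = jωL/(R + jωL).
Step 3 — Numerator jωL = j·86.34; denominator R + jωL = 30 + j86.34.
Step 4 — H = 0.8923 + j0.31.
Step 5 — Magnitude: |H| = 0.9446 (-0.5 dB); phase: φ = 19.2°.

|H| = 0.9446 (-0.5 dB), φ = 19.2°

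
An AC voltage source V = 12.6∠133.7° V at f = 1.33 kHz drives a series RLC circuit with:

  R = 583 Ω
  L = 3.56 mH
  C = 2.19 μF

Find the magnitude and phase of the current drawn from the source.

Step 1 — Angular frequency: ω = 2π·f = 2π·1330 = 8357 rad/s.
Step 2 — Component impedances:
  R: Z = R = 583 Ω
  L: Z = jωL = j·8357·0.00356 = 0 + j29.75 Ω
  C: Z = 1/(jωC) = -j/(ω·C) = 0 - j54.64 Ω
Step 3 — Series combination: Z_total = R + L + C = 583 - j24.89 Ω = 583.5∠-2.4° Ω.
Step 4 — Source phasor: V = 12.6∠133.7° V = -8.705 + j9.109 V.
Step 5 — Ohm's law: I = V / Z_total = (-8.705 + j9.109) / (583 - j24.89) = -0.01557 + j0.01496 A.
Step 6 — Convert to polar: |I| = 0.02159 A, ∠I = 136.1°.

I = 0.02159∠136.1° A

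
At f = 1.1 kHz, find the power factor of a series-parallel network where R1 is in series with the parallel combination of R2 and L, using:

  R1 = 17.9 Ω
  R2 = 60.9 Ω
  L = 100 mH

Step 1 — Angular frequency: ω = 2π·f = 2π·1100 = 6912 rad/s.
Step 2 — Component impedances:
  R1: Z = R = 17.9 Ω
  R2: Z = R = 60.9 Ω
  L: Z = jωL = j·6912·0.1 = 0 + j691.2 Ω
Step 3 — Parallel branch: R2 || L = 1/(1/R2 + 1/L) = 60.43 + j5.325 Ω.
Step 4 — Series with R1: Z_total = R1 + (R2 || L) = 78.33 + j5.325 Ω = 78.51∠3.9° Ω.
Step 5 — Power factor: PF = cos(φ) = Re(Z)/|Z| = 78.33/78.51 = 0.9977.
Step 6 — Type: Im(Z) = 5.325 ⇒ lagging (phase φ = 3.9°).

PF = 0.9977 (lagging, φ = 3.9°)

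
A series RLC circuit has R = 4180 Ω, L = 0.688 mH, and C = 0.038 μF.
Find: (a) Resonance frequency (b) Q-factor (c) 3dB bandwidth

Step 1 — Resonance condition Im(Z)=0 gives ω₀ = 1/√(LC).
Step 2 — ω₀ = 1/√(0.000688·3.8e-08) = 1.956e+05 rad/s.
Step 3 — f₀ = ω₀/(2π) = 3.113e+04 Hz.
Step 4 — Series Q: Q = ω₀L/R = 1.956e+05·0.000688/4180 = 0.03219.
Step 5 — 3dB bandwidth: Δω = ω₀/Q = 6.076e+06 rad/s; BW = Δω/(2π) = 9.67e+05 Hz.

(a) f₀ = 3.113e+04 Hz  (b) Q = 0.03219  (c) BW = 9.67e+05 Hz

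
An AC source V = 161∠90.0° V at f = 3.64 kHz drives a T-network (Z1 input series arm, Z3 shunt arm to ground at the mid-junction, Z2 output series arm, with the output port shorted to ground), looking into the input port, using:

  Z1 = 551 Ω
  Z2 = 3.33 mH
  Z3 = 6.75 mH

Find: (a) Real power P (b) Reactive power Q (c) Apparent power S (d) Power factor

Step 1 — Angular frequency: ω = 2π·f = 2π·3640 = 2.287e+04 rad/s.
Step 2 — Component impedances:
  Z1: Z = R = 551 Ω
  Z2: Z = jωL = j·2.287e+04·0.00333 = 0 + j76.16 Ω
  Z3: Z = jωL = j·2.287e+04·0.00675 = 0 + j154.4 Ω
Step 3 — With the output port shorted to ground, the output series arm Z2 runs from the junction to ground; the shunt arm Z3 also runs from the junction to ground. They appear in parallel: Z3 || Z2 = 0 + j51 Ω.
Step 4 — Series with input arm Z1: Z_in = Z1 + (Z3 || Z2) = 551 + j51 Ω = 553.4∠5.3° Ω.
Step 5 — Source phasor: V = 161∠90.0° V = 0 + j161 V.
Step 6 — Current: I = V / Z = 0.02682 + j0.2897 A = 0.291∠84.7° A.
Step 7 — Complex power: S = V·I* = 46.64 + j4.317 VA.
Step 8 — Real power: P = Re(S) = 46.64 W.
Step 9 — Reactive power: Q = Im(S) = 4.317 VAR.
Step 10 — Apparent power: |S| = 46.84 VA.
Step 11 — Power factor: PF = P/|S| = 0.9957 (lagging).

(a) P = 46.64 W  (b) Q = 4.317 VAR  (c) S = 46.84 VA  (d) PF = 0.9957 (lagging)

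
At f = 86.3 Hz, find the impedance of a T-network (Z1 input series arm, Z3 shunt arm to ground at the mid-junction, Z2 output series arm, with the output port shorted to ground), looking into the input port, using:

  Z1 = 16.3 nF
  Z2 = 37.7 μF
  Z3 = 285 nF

Step 1 — Angular frequency: ω = 2π·f = 2π·86.3 = 542.2 rad/s.
Step 2 — Component impedances:
  Z1: Z = 1/(jωC) = -j/(ω·C) = 0 - j1.131e+05 Ω
  Z2: Z = 1/(jωC) = -j/(ω·C) = 0 - j48.92 Ω
  Z3: Z = 1/(jωC) = -j/(ω·C) = 0 - j6471 Ω
Step 3 — With the output port shorted to ground, the output series arm Z2 runs from the junction to ground; the shunt arm Z3 also runs from the junction to ground. They appear in parallel: Z3 || Z2 = 0 - j48.55 Ω.
Step 4 — Series with input arm Z1: Z_in = Z1 + (Z3 || Z2) = 0 - j1.132e+05 Ω = 1.132e+05∠-90.0° Ω.

Z = 0 - j1.132e+05 Ω = 1.132e+05∠-90.0° Ω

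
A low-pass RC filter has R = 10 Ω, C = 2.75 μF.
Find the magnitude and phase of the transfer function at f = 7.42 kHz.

Step 1 — Angular frequency: ω = 2π·7420 = 4.662e+04 rad/s.
Step 2 — Transfer function: H(jω) = 1/(1 + jωRC).
Step 3 — Denominator: 1 + jωRC = 1 + j·4.662e+04·10·2.75e-06 = 1 + j1.282.
Step 4 — H = 0.3783 - j0.485.
Step 5 — Magnitude: |H| = 0.615 (-4.2 dB); phase: φ = -52.0°.

|H| = 0.615 (-4.2 dB), φ = -52.0°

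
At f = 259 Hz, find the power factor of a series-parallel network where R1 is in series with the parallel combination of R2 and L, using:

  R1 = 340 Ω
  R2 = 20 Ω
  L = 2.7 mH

Step 1 — Angular frequency: ω = 2π·f = 2π·259 = 1627 rad/s.
Step 2 — Component impedances:
  R1: Z = R = 340 Ω
  R2: Z = R = 20 Ω
  L: Z = jωL = j·1627·0.0027 = 0 + j4.394 Ω
Step 3 — Parallel branch: R2 || L = 1/(1/R2 + 1/L) = 0.9208 + j4.192 Ω.
Step 4 — Series with R1: Z_total = R1 + (R2 || L) = 340.9 + j4.192 Ω = 340.9∠0.7° Ω.
Step 5 — Power factor: PF = cos(φ) = Re(Z)/|Z| = 340.92/340.95 = 0.9999.
Step 6 — Type: Im(Z) = 4.192 ⇒ lagging (phase φ = 0.7°).

PF = 0.9999 (lagging, φ = 0.7°)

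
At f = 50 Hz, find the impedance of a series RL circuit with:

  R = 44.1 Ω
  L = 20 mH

Step 1 — Angular frequency: ω = 2π·f = 2π·50 = 314.2 rad/s.
Step 2 — Component impedances:
  R: Z = R = 44.1 Ω
  L: Z = jωL = j·314.2·0.02 = 0 + j6.283 Ω
Step 3 — Series combination: Z_total = R + L = 44.1 + j6.283 Ω = 44.55∠8.1° Ω.

Z = 44.1 + j6.283 Ω = 44.55∠8.1° Ω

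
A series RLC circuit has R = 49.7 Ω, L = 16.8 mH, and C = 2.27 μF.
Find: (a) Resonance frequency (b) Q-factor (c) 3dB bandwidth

Step 1 — Resonance: ω₀ = 1/√(LC) = 1/√(0.0168·2.27e-06) = 5121 rad/s.
Step 2 — f₀ = ω₀/(2π) = 815 Hz.
Step 3 — Series Q: Q = ω₀L/R = 5121·0.0168/49.7 = 1.731.
Step 4 — Bandwidth: Δω = ω₀/Q = 2958 rad/s; BW = Δω/(2π) = 470.8 Hz.

(a) f₀ = 815 Hz  (b) Q = 1.731  (c) BW = 470.8 Hz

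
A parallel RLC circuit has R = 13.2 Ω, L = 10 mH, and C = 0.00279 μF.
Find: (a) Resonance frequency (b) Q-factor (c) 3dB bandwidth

Step 1 — Resonance: ω₀ = 1/√(LC) = 1/√(0.01·2.79e-09) = 1.893e+05 rad/s.
Step 2 — f₀ = ω₀/(2π) = 3.013e+04 Hz.
Step 3 — Parallel Q: Q = R/(ω₀L) = 13.2/(1.893e+05·0.01) = 0.006972.
Step 4 — Bandwidth: Δω = ω₀/Q = 2.715e+07 rad/s; BW = Δω/(2π) = 4.322e+06 Hz.

(a) f₀ = 3.013e+04 Hz  (b) Q = 0.006972  (c) BW = 4.322e+06 Hz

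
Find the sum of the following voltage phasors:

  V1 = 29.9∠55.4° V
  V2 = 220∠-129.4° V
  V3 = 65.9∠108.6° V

Step 1 — Convert each phasor to rectangular form:
  V1 = 29.9·(cos(55.4°) + j·sin(55.4°)) = 16.98 + j24.61 V
  V2 = 220·(cos(-129.4°) + j·sin(-129.4°)) = -139.6 - j170 V
  V3 = 65.9·(cos(108.6°) + j·sin(108.6°)) = -21.02 + j62.46 V
Step 2 — Sum components: V_total = -143.7 - j82.93 V.
Step 3 — Convert to polar: |V_total| = 165.9 V, ∠V_total = -150.0°.

V_total = 165.9∠-150.0° V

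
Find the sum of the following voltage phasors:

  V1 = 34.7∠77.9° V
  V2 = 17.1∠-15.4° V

Step 1 — Convert each phasor to rectangular form:
  V1 = 34.7·(cos(77.9°) + j·sin(77.9°)) = 7.274 + j33.93 V
  V2 = 17.1·(cos(-15.4°) + j·sin(-15.4°)) = 16.49 - j4.541 V
Step 2 — Sum components: V_total = 23.76 + j29.39 V.
Step 3 — Convert to polar: |V_total| = 37.79 V, ∠V_total = 51.0°.

V_total = 37.79∠51.0° V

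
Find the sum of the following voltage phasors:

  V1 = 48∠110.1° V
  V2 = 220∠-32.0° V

Step 1 — Convert each phasor to rectangular form:
  V1 = 48·(cos(110.1°) + j·sin(110.1°)) = -16.5 + j45.08 V
  V2 = 220·(cos(-32.0°) + j·sin(-32.0°)) = 186.6 - j116.6 V
Step 2 — Sum components: V_total = 170.1 - j71.51 V.
Step 3 — Convert to polar: |V_total| = 184.5 V, ∠V_total = -22.8°.

V_total = 184.5∠-22.8° V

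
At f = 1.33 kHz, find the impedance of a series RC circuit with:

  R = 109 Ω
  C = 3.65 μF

Step 1 — Angular frequency: ω = 2π·f = 2π·1330 = 8357 rad/s.
Step 2 — Component impedances:
  R: Z = R = 109 Ω
  C: Z = 1/(jωC) = -j/(ω·C) = 0 - j32.79 Ω
Step 3 — Series combination: Z_total = R + C = 109 - j32.79 Ω = 113.8∠-16.7° Ω.

Z = 109 - j32.79 Ω = 113.8∠-16.7° Ω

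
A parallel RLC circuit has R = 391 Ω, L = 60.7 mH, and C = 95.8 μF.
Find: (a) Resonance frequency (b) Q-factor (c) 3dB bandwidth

Step 1 — Resonance: ω₀ = 1/√(LC) = 1/√(0.0607·9.58e-05) = 414.7 rad/s.
Step 2 — f₀ = ω₀/(2π) = 66 Hz.
Step 3 — Parallel Q: Q = R/(ω₀L) = 391/(414.7·0.0607) = 15.53.
Step 4 — Bandwidth: Δω = ω₀/Q = 26.7 rad/s; BW = Δω/(2π) = 4.249 Hz.

(a) f₀ = 66 Hz  (b) Q = 15.53  (c) BW = 4.249 Hz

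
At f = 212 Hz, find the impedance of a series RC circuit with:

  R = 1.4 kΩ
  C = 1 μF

Step 1 — Angular frequency: ω = 2π·f = 2π·212 = 1332 rad/s.
Step 2 — Component impedances:
  R: Z = R = 1400 Ω
  C: Z = 1/(jωC) = -j/(ω·C) = 0 - j750.7 Ω
Step 3 — Series combination: Z_total = R + C = 1400 - j750.7 Ω = 1589∠-28.2° Ω.

Z = 1400 - j750.7 Ω = 1589∠-28.2° Ω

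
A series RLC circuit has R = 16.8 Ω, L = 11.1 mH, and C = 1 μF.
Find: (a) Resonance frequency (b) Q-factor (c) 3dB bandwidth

Step 1 — Resonance condition Im(Z)=0 gives ω₀ = 1/√(LC).
Step 2 — ω₀ = 1/√(0.0111·1e-06) = 9492 rad/s.
Step 3 — f₀ = ω₀/(2π) = 1511 Hz.
Step 4 — Series Q: Q = ω₀L/R = 9492·0.0111/16.8 = 6.271.
Step 5 — 3dB bandwidth: Δω = ω₀/Q = 1514 rad/s; BW = Δω/(2π) = 240.9 Hz.

(a) f₀ = 1511 Hz  (b) Q = 6.271  (c) BW = 240.9 Hz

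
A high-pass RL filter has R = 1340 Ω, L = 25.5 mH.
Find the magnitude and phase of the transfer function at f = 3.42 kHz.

Step 1 — Angular frequency: ω = 2π·3420 = 2.149e+04 rad/s.
Step 2 — Transfer function: H(jω) = jωL/(R + jωL).
Step 3 — Numerator jωL = j·548; denominator R + jωL = 1340 + j548.
Step 4 — H = 0.1433 + j0.3503.
Step 5 — Magnitude: |H| = 0.3785 (-8.4 dB); phase: φ = 67.8°.

|H| = 0.3785 (-8.4 dB), φ = 67.8°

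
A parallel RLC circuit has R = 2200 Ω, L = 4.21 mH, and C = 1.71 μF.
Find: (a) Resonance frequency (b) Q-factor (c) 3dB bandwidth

Step 1 — Resonance: ω₀ = 1/√(LC) = 1/√(0.00421·1.71e-06) = 1.179e+04 rad/s.
Step 2 — f₀ = ω₀/(2π) = 1876 Hz.
Step 3 — Parallel Q: Q = R/(ω₀L) = 2200/(1.179e+04·0.00421) = 44.34.
Step 4 — Bandwidth: Δω = ω₀/Q = 265.8 rad/s; BW = Δω/(2π) = 42.31 Hz.

(a) f₀ = 1876 Hz  (b) Q = 44.34  (c) BW = 42.31 Hz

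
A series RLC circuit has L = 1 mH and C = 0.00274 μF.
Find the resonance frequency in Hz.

Step 1 — Resonance condition Im(Z)=0 gives ω₀ = 1/√(LC).
Step 2 — ω₀ = 1/√(0.001·2.74e-09) = 6.041e+05 rad/s.
Step 3 — f₀ = ω₀/(2π) = 9.615e+04 Hz.

f₀ = 9.615e+04 Hz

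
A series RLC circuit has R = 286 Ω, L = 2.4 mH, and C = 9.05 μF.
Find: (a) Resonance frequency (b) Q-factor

Step 1 — Resonance condition Im(Z)=0 gives ω₀ = 1/√(LC).
Step 2 — ω₀ = 1/√(0.0024·9.05e-06) = 6785 rad/s.
Step 3 — f₀ = ω₀/(2π) = 1080 Hz.
Step 4 — Series Q: Q = ω₀L/R = 6785·0.0024/286 = 0.05694.

(a) f₀ = 1080 Hz  (b) Q = 0.05694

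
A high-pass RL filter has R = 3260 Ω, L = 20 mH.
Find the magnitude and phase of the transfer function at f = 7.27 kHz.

Step 1 — Angular frequency: ω = 2π·7270 = 4.568e+04 rad/s.
Step 2 — Transfer function: H(jω) = jωL/(R + jωL).
Step 3 — Numerator jωL = j·913.6; denominator R + jωL = 3260 + j913.6.
Step 4 — H = 0.07281 + j0.2598.
Step 5 — Magnitude: |H| = 0.2698 (-11.4 dB); phase: φ = 74.3°.

|H| = 0.2698 (-11.4 dB), φ = 74.3°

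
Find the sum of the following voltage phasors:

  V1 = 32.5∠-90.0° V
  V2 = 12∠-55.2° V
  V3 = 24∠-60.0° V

Step 1 — Convert each phasor to rectangular form:
  V1 = 32.5·(cos(-90.0°) + j·sin(-90.0°)) = 0 - j32.5 V
  V2 = 12·(cos(-55.2°) + j·sin(-55.2°)) = 6.849 - j9.854 V
  V3 = 24·(cos(-60.0°) + j·sin(-60.0°)) = 12 - j20.78 V
Step 2 — Sum components: V_total = 18.85 - j63.14 V.
Step 3 — Convert to polar: |V_total| = 65.89 V, ∠V_total = -73.4°.

V_total = 65.89∠-73.4° V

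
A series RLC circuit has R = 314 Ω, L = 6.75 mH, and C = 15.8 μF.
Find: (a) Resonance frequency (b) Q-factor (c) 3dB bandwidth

Step 1 — Resonance: ω₀ = 1/√(LC) = 1/√(0.00675·1.58e-05) = 3062 rad/s.
Step 2 — f₀ = ω₀/(2π) = 487.3 Hz.
Step 3 — Series Q: Q = ω₀L/R = 3062·0.00675/314 = 0.06583.
Step 4 — Bandwidth: Δω = ω₀/Q = 4.652e+04 rad/s; BW = Δω/(2π) = 7404 Hz.

(a) f₀ = 487.3 Hz  (b) Q = 0.06583  (c) BW = 7404 Hz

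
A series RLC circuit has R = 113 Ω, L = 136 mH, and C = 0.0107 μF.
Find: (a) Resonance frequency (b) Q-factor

Step 1 — Resonance condition Im(Z)=0 gives ω₀ = 1/√(LC).
Step 2 — ω₀ = 1/√(0.136·1.07e-08) = 2.621e+04 rad/s.
Step 3 — f₀ = ω₀/(2π) = 4172 Hz.
Step 4 — Series Q: Q = ω₀L/R = 2.621e+04·0.136/113 = 31.55.

(a) f₀ = 4172 Hz  (b) Q = 31.55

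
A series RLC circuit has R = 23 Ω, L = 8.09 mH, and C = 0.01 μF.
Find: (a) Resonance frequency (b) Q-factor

Step 1 — Resonance condition Im(Z)=0 gives ω₀ = 1/√(LC).
Step 2 — ω₀ = 1/√(0.00809·1e-08) = 1.112e+05 rad/s.
Step 3 — f₀ = ω₀/(2π) = 1.769e+04 Hz.
Step 4 — Series Q: Q = ω₀L/R = 1.112e+05·0.00809/23 = 39.11.

(a) f₀ = 1.769e+04 Hz  (b) Q = 39.11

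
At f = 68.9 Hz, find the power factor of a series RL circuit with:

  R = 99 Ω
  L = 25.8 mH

Step 1 — Angular frequency: ω = 2π·f = 2π·68.9 = 432.9 rad/s.
Step 2 — Component impedances:
  R: Z = R = 99 Ω
  L: Z = jωL = j·432.9·0.0258 = 0 + j11.17 Ω
Step 3 — Series combination: Z_total = R + L = 99 + j11.17 Ω = 99.63∠6.4° Ω.
Step 4 — Power factor: PF = cos(φ) = Re(Z)/|Z| = 99/99.63 = 0.9937.
Step 5 — Type: Im(Z) = 11.17 ⇒ lagging (phase φ = 6.4°).

PF = 0.9937 (lagging, φ = 6.4°)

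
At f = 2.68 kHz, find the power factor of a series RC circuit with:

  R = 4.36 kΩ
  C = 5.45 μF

Step 1 — Angular frequency: ω = 2π·f = 2π·2680 = 1.684e+04 rad/s.
Step 2 — Component impedances:
  R: Z = R = 4360 Ω
  C: Z = 1/(jωC) = -j/(ω·C) = 0 - j10.9 Ω
Step 3 — Series combination: Z_total = R + C = 4360 - j10.9 Ω = 4360∠-0.1° Ω.
Step 4 — Power factor: PF = cos(φ) = Re(Z)/|Z| = 4360/4360 = 1.
Step 5 — Type: Im(Z) = -10.9 ⇒ leading (phase φ = -0.1°).

PF = 1 (leading, φ = -0.1°)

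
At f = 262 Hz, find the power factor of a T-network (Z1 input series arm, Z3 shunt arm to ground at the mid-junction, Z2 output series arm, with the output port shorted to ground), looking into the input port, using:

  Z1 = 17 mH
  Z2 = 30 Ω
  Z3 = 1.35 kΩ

Step 1 — Angular frequency: ω = 2π·f = 2π·262 = 1646 rad/s.
Step 2 — Component impedances:
  Z1: Z = jωL = j·1646·0.017 = 0 + j27.99 Ω
  Z2: Z = R = 30 Ω
  Z3: Z = R = 1350 Ω
Step 3 — With the output port shorted to ground, the output series arm Z2 runs from the junction to ground; the shunt arm Z3 also runs from the junction to ground. They appear in parallel: Z3 || Z2 = 29.35 Ω.
Step 4 — Series with input arm Z1: Z_in = Z1 + (Z3 || Z2) = 29.35 + j27.99 Ω = 40.55∠43.6° Ω.
Step 5 — Power factor: PF = cos(φ) = Re(Z)/|Z| = 29.348/40.552 = 0.7237.
Step 6 — Type: Im(Z) = 27.99 ⇒ lagging (phase φ = 43.6°).

PF = 0.7237 (lagging, φ = 43.6°)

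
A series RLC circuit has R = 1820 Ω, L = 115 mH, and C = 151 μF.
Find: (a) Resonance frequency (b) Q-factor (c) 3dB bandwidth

Step 1 — Resonance: ω₀ = 1/√(LC) = 1/√(0.115·0.000151) = 240 rad/s.
Step 2 — f₀ = ω₀/(2π) = 38.19 Hz.
Step 3 — Series Q: Q = ω₀L/R = 240·0.115/1820 = 0.01516.
Step 4 — Bandwidth: Δω = ω₀/Q = 1.583e+04 rad/s; BW = Δω/(2π) = 2519 Hz.

(a) f₀ = 38.19 Hz  (b) Q = 0.01516  (c) BW = 2519 Hz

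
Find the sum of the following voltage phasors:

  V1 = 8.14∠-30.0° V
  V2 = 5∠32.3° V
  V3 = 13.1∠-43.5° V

Step 1 — Convert each phasor to rectangular form:
  V1 = 8.14·(cos(-30.0°) + j·sin(-30.0°)) = 7.049 - j4.07 V
  V2 = 5·(cos(32.3°) + j·sin(32.3°)) = 4.226 + j2.672 V
  V3 = 13.1·(cos(-43.5°) + j·sin(-43.5°)) = 9.502 - j9.017 V
Step 2 — Sum components: V_total = 20.78 - j10.42 V.
Step 3 — Convert to polar: |V_total| = 23.24 V, ∠V_total = -26.6°.

V_total = 23.24∠-26.6° V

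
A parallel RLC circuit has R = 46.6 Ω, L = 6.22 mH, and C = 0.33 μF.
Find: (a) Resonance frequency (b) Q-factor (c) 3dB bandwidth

Step 1 — Resonance: ω₀ = 1/√(LC) = 1/√(0.00622·3.3e-07) = 2.207e+04 rad/s.
Step 2 — f₀ = ω₀/(2π) = 3513 Hz.
Step 3 — Parallel Q: Q = R/(ω₀L) = 46.6/(2.207e+04·0.00622) = 0.3394.
Step 4 — Bandwidth: Δω = ω₀/Q = 6.503e+04 rad/s; BW = Δω/(2π) = 1.035e+04 Hz.

(a) f₀ = 3513 Hz  (b) Q = 0.3394  (c) BW = 1.035e+04 Hz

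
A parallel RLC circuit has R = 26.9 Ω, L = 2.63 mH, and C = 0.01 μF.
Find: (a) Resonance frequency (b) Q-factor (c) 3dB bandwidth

Step 1 — Resonance: ω₀ = 1/√(LC) = 1/√(0.00263·1e-08) = 1.95e+05 rad/s.
Step 2 — f₀ = ω₀/(2π) = 3.103e+04 Hz.
Step 3 — Parallel Q: Q = R/(ω₀L) = 26.9/(1.95e+05·0.00263) = 0.05245.
Step 4 — Bandwidth: Δω = ω₀/Q = 3.717e+06 rad/s; BW = Δω/(2π) = 5.917e+05 Hz.

(a) f₀ = 3.103e+04 Hz  (b) Q = 0.05245  (c) BW = 5.917e+05 Hz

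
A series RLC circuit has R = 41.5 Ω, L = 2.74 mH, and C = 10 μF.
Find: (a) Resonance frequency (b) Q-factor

Step 1 — Resonance condition Im(Z)=0 gives ω₀ = 1/√(LC).
Step 2 — ω₀ = 1/√(0.00274·1e-05) = 6041 rad/s.
Step 3 — f₀ = ω₀/(2π) = 961.5 Hz.
Step 4 — Series Q: Q = ω₀L/R = 6041·0.00274/41.5 = 0.3989.

(a) f₀ = 961.5 Hz  (b) Q = 0.3989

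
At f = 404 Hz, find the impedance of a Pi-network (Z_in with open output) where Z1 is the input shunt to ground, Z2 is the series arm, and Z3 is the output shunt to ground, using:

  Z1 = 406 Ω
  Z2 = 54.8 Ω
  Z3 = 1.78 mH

Step 1 — Angular frequency: ω = 2π·f = 2π·404 = 2538 rad/s.
Step 2 — Component impedances:
  Z1: Z = R = 406 Ω
  Z2: Z = R = 54.8 Ω
  Z3: Z = jωL = j·2538·0.00178 = 0 + j4.518 Ω
Step 3 — With open output, the series arm Z2 and the output shunt Z3 appear in series to ground: Z2 + Z3 = 54.8 + j4.518 Ω.
Step 4 — Parallel with input shunt Z1: Z_in = Z1 || (Z2 + Z3) = 48.32 + j3.507 Ω = 48.44∠4.2° Ω.

Z = 48.32 + j3.507 Ω = 48.44∠4.2° Ω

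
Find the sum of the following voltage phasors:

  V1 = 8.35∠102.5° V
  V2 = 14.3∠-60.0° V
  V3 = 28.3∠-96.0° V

Step 1 — Convert each phasor to rectangular form:
  V1 = 8.35·(cos(102.5°) + j·sin(102.5°)) = -1.807 + j8.152 V
  V2 = 14.3·(cos(-60.0°) + j·sin(-60.0°)) = 7.15 - j12.38 V
  V3 = 28.3·(cos(-96.0°) + j·sin(-96.0°)) = -2.958 - j28.14 V
Step 2 — Sum components: V_total = 2.385 - j32.38 V.
Step 3 — Convert to polar: |V_total| = 32.46 V, ∠V_total = -85.8°.

V_total = 32.46∠-85.8° V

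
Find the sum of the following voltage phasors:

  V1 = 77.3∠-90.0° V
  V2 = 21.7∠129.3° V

Step 1 — Convert each phasor to rectangular form:
  V1 = 77.3·(cos(-90.0°) + j·sin(-90.0°)) = 0 - j77.3 V
  V2 = 21.7·(cos(129.3°) + j·sin(129.3°)) = -13.74 + j16.79 V
Step 2 — Sum components: V_total = -13.74 - j60.51 V.
Step 3 — Convert to polar: |V_total| = 62.05 V, ∠V_total = -102.8°.

V_total = 62.05∠-102.8° V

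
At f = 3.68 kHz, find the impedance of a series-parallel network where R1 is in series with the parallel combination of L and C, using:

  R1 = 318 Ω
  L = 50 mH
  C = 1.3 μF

Step 1 — Angular frequency: ω = 2π·f = 2π·3680 = 2.312e+04 rad/s.
Step 2 — Component impedances:
  R1: Z = R = 318 Ω
  L: Z = jωL = j·2.312e+04·0.05 = 0 + j1156 Ω
  C: Z = 1/(jωC) = -j/(ω·C) = 0 - j33.27 Ω
Step 3 — Parallel branch: L || C = 1/(1/L + 1/C) = 0 - j34.25 Ω.
Step 4 — Series with R1: Z_total = R1 + (L || C) = 318 - j34.25 Ω = 319.8∠-6.1° Ω.

Z = 318 - j34.25 Ω = 319.8∠-6.1° Ω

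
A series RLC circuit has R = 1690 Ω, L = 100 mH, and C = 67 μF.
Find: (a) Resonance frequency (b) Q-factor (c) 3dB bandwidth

Step 1 — Resonance: ω₀ = 1/√(LC) = 1/√(0.1·6.7e-05) = 386.3 rad/s.
Step 2 — f₀ = ω₀/(2π) = 61.49 Hz.
Step 3 — Series Q: Q = ω₀L/R = 386.3·0.1/1690 = 0.02286.
Step 4 — Bandwidth: Δω = ω₀/Q = 1.69e+04 rad/s; BW = Δω/(2π) = 2690 Hz.

(a) f₀ = 61.49 Hz  (b) Q = 0.02286  (c) BW = 2690 Hz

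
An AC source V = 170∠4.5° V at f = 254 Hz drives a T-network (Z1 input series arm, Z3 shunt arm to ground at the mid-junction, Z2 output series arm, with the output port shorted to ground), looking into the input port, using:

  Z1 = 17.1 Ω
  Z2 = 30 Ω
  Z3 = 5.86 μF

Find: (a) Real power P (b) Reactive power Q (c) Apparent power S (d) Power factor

Step 1 — Angular frequency: ω = 2π·f = 2π·254 = 1596 rad/s.
Step 2 — Component impedances:
  Z1: Z = R = 17.1 Ω
  Z2: Z = R = 30 Ω
  Z3: Z = 1/(jωC) = -j/(ω·C) = 0 - j106.9 Ω
Step 3 — With the output port shorted to ground, the output series arm Z2 runs from the junction to ground; the shunt arm Z3 also runs from the junction to ground. They appear in parallel: Z3 || Z2 = 27.81 - j7.803 Ω.
Step 4 — Series with input arm Z1: Z_in = Z1 + (Z3 || Z2) = 44.91 - j7.803 Ω = 45.58∠-9.9° Ω.
Step 5 — Source phasor: V = 170∠4.5° V = 169.5 + j13.34 V.
Step 6 — Current: I = V / Z = 3.613 + j0.9247 A = 3.729∠14.4° A.
Step 7 — Complex power: S = V·I* = 624.6 - j108.5 VA.
Step 8 — Real power: P = Re(S) = 624.6 W.
Step 9 — Reactive power: Q = Im(S) = -108.5 VAR.
Step 10 — Apparent power: |S| = 634 VA.
Step 11 — Power factor: PF = P/|S| = 0.9852 (leading).

(a) P = 624.6 W  (b) Q = -108.5 VAR  (c) S = 634 VA  (d) PF = 0.9852 (leading)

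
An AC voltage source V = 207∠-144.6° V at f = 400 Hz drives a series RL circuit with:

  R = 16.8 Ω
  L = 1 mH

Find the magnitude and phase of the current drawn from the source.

Step 1 — Angular frequency: ω = 2π·f = 2π·400 = 2513 rad/s.
Step 2 — Component impedances:
  R: Z = R = 16.8 Ω
  L: Z = jωL = j·2513·0.001 = 0 + j2.513 Ω
Step 3 — Series combination: Z_total = R + L = 16.8 + j2.513 Ω = 16.99∠8.5° Ω.
Step 4 — Source phasor: V = 207∠-144.6° V = -168.7 - j119.9 V.
Step 5 — Ohm's law: I = V / Z_total = (-168.7 - j119.9) / (16.8 + j2.513) = -10.87 - j5.512 A.
Step 6 — Convert to polar: |I| = 12.19 A, ∠I = -153.1°.

I = 12.19∠-153.1° A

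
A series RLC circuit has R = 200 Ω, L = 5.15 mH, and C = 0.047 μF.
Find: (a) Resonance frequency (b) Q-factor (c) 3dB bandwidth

Step 1 — Resonance condition Im(Z)=0 gives ω₀ = 1/√(LC).
Step 2 — ω₀ = 1/√(0.00515·4.7e-08) = 6.428e+04 rad/s.
Step 3 — f₀ = ω₀/(2π) = 1.023e+04 Hz.
Step 4 — Series Q: Q = ω₀L/R = 6.428e+04·0.00515/200 = 1.655.
Step 5 — 3dB bandwidth: Δω = ω₀/Q = 3.883e+04 rad/s; BW = Δω/(2π) = 6181 Hz.

(a) f₀ = 1.023e+04 Hz  (b) Q = 1.655  (c) BW = 6181 Hz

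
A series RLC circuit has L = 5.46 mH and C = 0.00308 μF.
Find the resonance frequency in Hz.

Step 1 — Resonance condition Im(Z)=0 gives ω₀ = 1/√(LC).
Step 2 — ω₀ = 1/√(0.00546·3.08e-09) = 2.439e+05 rad/s.
Step 3 — f₀ = ω₀/(2π) = 3.881e+04 Hz.

f₀ = 3.881e+04 Hz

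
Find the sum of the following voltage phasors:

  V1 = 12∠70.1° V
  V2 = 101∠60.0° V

Step 1 — Convert each phasor to rectangular form:
  V1 = 12·(cos(70.1°) + j·sin(70.1°)) = 4.085 + j11.28 V
  V2 = 101·(cos(60.0°) + j·sin(60.0°)) = 50.5 + j87.47 V
Step 2 — Sum components: V_total = 54.58 + j98.75 V.
Step 3 — Convert to polar: |V_total| = 112.8 V, ∠V_total = 61.1°.

V_total = 112.8∠61.1° V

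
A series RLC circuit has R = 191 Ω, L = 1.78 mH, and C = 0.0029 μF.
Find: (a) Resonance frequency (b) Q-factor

Step 1 — Resonance condition Im(Z)=0 gives ω₀ = 1/√(LC).
Step 2 — ω₀ = 1/√(0.00178·2.9e-09) = 4.401e+05 rad/s.
Step 3 — f₀ = ω₀/(2π) = 7.005e+04 Hz.
Step 4 — Series Q: Q = ω₀L/R = 4.401e+05·0.00178/191 = 4.102.

(a) f₀ = 7.005e+04 Hz  (b) Q = 4.102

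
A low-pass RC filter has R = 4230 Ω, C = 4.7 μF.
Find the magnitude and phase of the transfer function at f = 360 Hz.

Step 1 — Angular frequency: ω = 2π·360 = 2262 rad/s.
Step 2 — Transfer function: H(jω) = 1/(1 + jωRC).
Step 3 — Denominator: 1 + jωRC = 1 + j·2262·4230·4.7e-06 = 1 + j44.97.
Step 4 — H = 0.0004942 - j0.02223.
Step 5 — Magnitude: |H| = 0.02223 (-33.1 dB); phase: φ = -88.7°.

|H| = 0.02223 (-33.1 dB), φ = -88.7°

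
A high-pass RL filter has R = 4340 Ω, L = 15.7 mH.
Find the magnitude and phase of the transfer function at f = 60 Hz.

Step 1 — Angular frequency: ω = 2π·60 = 377 rad/s.
Step 2 — Transfer function: H(jω) = jωL/(R + jωL).
Step 3 — Numerator jωL = j·5.919; denominator R + jωL = 4340 + j5.919.
Step 4 — H = 1.86e-06 + j0.001364.
Step 5 — Magnitude: |H| = 0.001364 (-57.3 dB); phase: φ = 89.9°.

|H| = 0.001364 (-57.3 dB), φ = 89.9°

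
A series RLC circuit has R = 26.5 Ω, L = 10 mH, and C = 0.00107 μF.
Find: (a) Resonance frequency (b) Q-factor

Step 1 — Resonance condition Im(Z)=0 gives ω₀ = 1/√(LC).
Step 2 — ω₀ = 1/√(0.01·1.07e-09) = 3.057e+05 rad/s.
Step 3 — f₀ = ω₀/(2π) = 4.866e+04 Hz.
Step 4 — Series Q: Q = ω₀L/R = 3.057e+05·0.01/26.5 = 115.4.

(a) f₀ = 4.866e+04 Hz  (b) Q = 115.4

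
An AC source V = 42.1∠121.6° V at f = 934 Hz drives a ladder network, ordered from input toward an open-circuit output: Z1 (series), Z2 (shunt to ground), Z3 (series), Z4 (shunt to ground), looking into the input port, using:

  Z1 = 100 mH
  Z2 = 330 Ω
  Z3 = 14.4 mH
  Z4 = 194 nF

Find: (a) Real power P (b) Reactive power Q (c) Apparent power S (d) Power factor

Step 1 — Angular frequency: ω = 2π·f = 2π·934 = 5868 rad/s.
Step 2 — Component impedances:
  Z1: Z = jωL = j·5868·0.1 = 0 + j586.8 Ω
  Z2: Z = R = 330 Ω
  Z3: Z = jωL = j·5868·0.0144 = 0 + j84.51 Ω
  Z4: Z = 1/(jωC) = -j/(ω·C) = 0 - j878.4 Ω
Step 3 — Ladder network (open output): work backward from the far end, alternating series and parallel combinations. Z_in = 281.4 + j469.9 Ω = 547.7∠59.1° Ω.
Step 4 — Source phasor: V = 42.1∠121.6° V = -22.06 + j35.86 V.
Step 5 — Current: I = V / Z = 0.03548 + j0.06819 A = 0.07687∠62.5° A.
Step 6 — Complex power: S = V·I* = 1.663 + j2.776 VA.
Step 7 — Real power: P = Re(S) = 1.663 W.
Step 8 — Reactive power: Q = Im(S) = 2.776 VAR.
Step 9 — Apparent power: |S| = 3.236 VA.
Step 10 — Power factor: PF = P/|S| = 0.5138 (lagging).

(a) P = 1.663 W  (b) Q = 2.776 VAR  (c) S = 3.236 VA  (d) PF = 0.5138 (lagging)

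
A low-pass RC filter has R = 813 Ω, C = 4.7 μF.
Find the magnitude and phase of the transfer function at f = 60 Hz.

Step 1 — Angular frequency: ω = 2π·60 = 377 rad/s.
Step 2 — Transfer function: H(jω) = 1/(1 + jωRC).
Step 3 — Denominator: 1 + jωRC = 1 + j·377·813·4.7e-06 = 1 + j1.441.
Step 4 — H = 0.3252 - j0.4684.
Step 5 — Magnitude: |H| = 0.5703 (-4.9 dB); phase: φ = -55.2°.

|H| = 0.5703 (-4.9 dB), φ = -55.2°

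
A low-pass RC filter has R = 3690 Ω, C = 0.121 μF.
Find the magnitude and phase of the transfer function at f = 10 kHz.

Step 1 — Angular frequency: ω = 2π·1e+04 = 6.283e+04 rad/s.
Step 2 — Transfer function: H(jω) = 1/(1 + jωRC).
Step 3 — Denominator: 1 + jωRC = 1 + j·6.283e+04·3690·1.21e-07 = 1 + j28.05.
Step 4 — H = 0.001269 - j0.0356.
Step 5 — Magnitude: |H| = 0.03562 (-29.0 dB); phase: φ = -88.0°.

|H| = 0.03562 (-29.0 dB), φ = -88.0°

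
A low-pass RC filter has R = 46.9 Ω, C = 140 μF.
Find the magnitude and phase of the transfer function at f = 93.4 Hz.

Step 1 — Angular frequency: ω = 2π·93.4 = 586.8 rad/s.
Step 2 — Transfer function: H(jω) = 1/(1 + jωRC).
Step 3 — Denominator: 1 + jωRC = 1 + j·586.8·46.9·0.00014 = 1 + j3.853.
Step 4 — H = 0.0631 - j0.2431.
Step 5 — Magnitude: |H| = 0.2512 (-12.0 dB); phase: φ = -75.5°.

|H| = 0.2512 (-12.0 dB), φ = -75.5°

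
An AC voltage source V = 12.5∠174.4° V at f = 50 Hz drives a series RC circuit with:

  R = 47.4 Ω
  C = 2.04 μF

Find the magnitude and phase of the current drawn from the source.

Step 1 — Angular frequency: ω = 2π·f = 2π·50 = 314.2 rad/s.
Step 2 — Component impedances:
  R: Z = R = 47.4 Ω
  C: Z = 1/(jωC) = -j/(ω·C) = 0 - j1560 Ω
Step 3 — Series combination: Z_total = R + C = 47.4 - j1560 Ω = 1561∠-88.3° Ω.
Step 4 — Source phasor: V = 12.5∠174.4° V = -12.44 + j1.22 V.
Step 5 — Ohm's law: I = V / Z_total = (-12.44 + j1.22) / (47.4 - j1560) = -0.001023 - j0.007942 A.
Step 6 — Convert to polar: |I| = 0.008007 A, ∠I = -97.3°.

I = 0.008007∠-97.3° A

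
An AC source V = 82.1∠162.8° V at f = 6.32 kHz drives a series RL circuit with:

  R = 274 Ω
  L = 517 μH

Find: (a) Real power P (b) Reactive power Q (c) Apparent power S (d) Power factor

Step 1 — Angular frequency: ω = 2π·f = 2π·6320 = 3.971e+04 rad/s.
Step 2 — Component impedances:
  R: Z = R = 274 Ω
  L: Z = jωL = j·3.971e+04·0.000517 = 0 + j20.53 Ω
Step 3 — Series combination: Z_total = R + L = 274 + j20.53 Ω = 274.8∠4.3° Ω.
Step 4 — Source phasor: V = 82.1∠162.8° V = -78.43 + j24.28 V.
Step 5 — Current: I = V / Z = -0.278 + j0.1094 A = 0.2988∠158.5° A.
Step 6 — Complex power: S = V·I* = 24.46 + j1.833 VA.
Step 7 — Real power: P = Re(S) = 24.46 W.
Step 8 — Reactive power: Q = Im(S) = 1.833 VAR.
Step 9 — Apparent power: |S| = 24.53 VA.
Step 10 — Power factor: PF = P/|S| = 0.9972 (lagging).

(a) P = 24.46 W  (b) Q = 1.833 VAR  (c) S = 24.53 VA  (d) PF = 0.9972 (lagging)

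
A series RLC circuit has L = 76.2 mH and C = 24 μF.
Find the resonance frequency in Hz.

Step 1 — Resonance condition Im(Z)=0 gives ω₀ = 1/√(LC).
Step 2 — ω₀ = 1/√(0.0762·2.4e-05) = 739.5 rad/s.
Step 3 — f₀ = ω₀/(2π) = 117.7 Hz.

f₀ = 117.7 Hz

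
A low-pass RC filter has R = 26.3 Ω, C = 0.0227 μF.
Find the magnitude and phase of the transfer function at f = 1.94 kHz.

Step 1 — Angular frequency: ω = 2π·1940 = 1.219e+04 rad/s.
Step 2 — Transfer function: H(jω) = 1/(1 + jωRC).
Step 3 — Denominator: 1 + jωRC = 1 + j·1.219e+04·26.3·2.27e-08 = 1 + j0.007277.
Step 4 — H = 0.9999 - j0.007277.
Step 5 — Magnitude: |H| = 1 (-0.0 dB); phase: φ = -0.4°.

|H| = 1 (-0.0 dB), φ = -0.4°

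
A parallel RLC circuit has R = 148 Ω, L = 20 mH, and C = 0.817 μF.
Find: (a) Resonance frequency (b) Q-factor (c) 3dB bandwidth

Step 1 — Resonance: ω₀ = 1/√(LC) = 1/√(0.02·8.17e-07) = 7823 rad/s.
Step 2 — f₀ = ω₀/(2π) = 1245 Hz.
Step 3 — Parallel Q: Q = R/(ω₀L) = 148/(7823·0.02) = 0.9459.
Step 4 — Bandwidth: Δω = ω₀/Q = 8270 rad/s; BW = Δω/(2π) = 1316 Hz.

(a) f₀ = 1245 Hz  (b) Q = 0.9459  (c) BW = 1316 Hz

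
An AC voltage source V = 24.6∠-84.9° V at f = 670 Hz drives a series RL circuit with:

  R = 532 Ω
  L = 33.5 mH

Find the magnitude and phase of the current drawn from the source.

Step 1 — Angular frequency: ω = 2π·f = 2π·670 = 4210 rad/s.
Step 2 — Component impedances:
  R: Z = R = 532 Ω
  L: Z = jωL = j·4210·0.0335 = 0 + j141 Ω
Step 3 — Series combination: Z_total = R + L = 532 + j141 Ω = 550.4∠14.8° Ω.
Step 4 — Source phasor: V = 24.6∠-84.9° V = 2.187 - j24.5 V.
Step 5 — Ohm's law: I = V / Z_total = (2.187 - j24.5) / (532 + j141) = -0.007567 - j0.04405 A.
Step 6 — Convert to polar: |I| = 0.0447 A, ∠I = -99.7°.

I = 0.0447∠-99.7° A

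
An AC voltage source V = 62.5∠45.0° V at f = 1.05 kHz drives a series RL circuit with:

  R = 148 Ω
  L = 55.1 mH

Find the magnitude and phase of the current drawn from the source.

Step 1 — Angular frequency: ω = 2π·f = 2π·1050 = 6597 rad/s.
Step 2 — Component impedances:
  R: Z = R = 148 Ω
  L: Z = jωL = j·6597·0.0551 = 0 + j363.5 Ω
Step 3 — Series combination: Z_total = R + L = 148 + j363.5 Ω = 392.5∠67.8° Ω.
Step 4 — Source phasor: V = 62.5∠45.0° V = 44.19 + j44.19 V.
Step 5 — Ohm's law: I = V / Z_total = (44.19 + j44.19) / (148 + j363.5) = 0.1467 - j0.06183 A.
Step 6 — Convert to polar: |I| = 0.1592 A, ∠I = -22.8°.

I = 0.1592∠-22.8° A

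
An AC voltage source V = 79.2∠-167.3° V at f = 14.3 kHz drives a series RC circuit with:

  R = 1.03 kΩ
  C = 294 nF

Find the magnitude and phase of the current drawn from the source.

Step 1 — Angular frequency: ω = 2π·f = 2π·1.43e+04 = 8.985e+04 rad/s.
Step 2 — Component impedances:
  R: Z = R = 1030 Ω
  C: Z = 1/(jωC) = -j/(ω·C) = 0 - j37.86 Ω
Step 3 — Series combination: Z_total = R + C = 1030 - j37.86 Ω = 1031∠-2.1° Ω.
Step 4 — Source phasor: V = 79.2∠-167.3° V = -77.26 - j17.41 V.
Step 5 — Ohm's law: I = V / Z_total = (-77.26 - j17.41) / (1030 - j37.86) = -0.07429 - j0.01964 A.
Step 6 — Convert to polar: |I| = 0.07684 A, ∠I = -165.2°.

I = 0.07684∠-165.2° A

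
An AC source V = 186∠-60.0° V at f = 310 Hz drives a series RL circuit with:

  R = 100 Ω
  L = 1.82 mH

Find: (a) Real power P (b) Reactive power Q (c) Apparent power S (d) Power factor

Step 1 — Angular frequency: ω = 2π·f = 2π·310 = 1948 rad/s.
Step 2 — Component impedances:
  R: Z = R = 100 Ω
  L: Z = jωL = j·1948·0.00182 = 0 + j3.545 Ω
Step 3 — Series combination: Z_total = R + L = 100 + j3.545 Ω = 100.1∠2.0° Ω.
Step 4 — Source phasor: V = 186∠-60.0° V = 93 - j161.1 V.
Step 5 — Current: I = V / Z = 0.8718 - j1.642 A = 1.859∠-62.0° A.
Step 6 — Complex power: S = V·I* = 345.5 + j12.25 VA.
Step 7 — Real power: P = Re(S) = 345.5 W.
Step 8 — Reactive power: Q = Im(S) = 12.25 VAR.
Step 9 — Apparent power: |S| = 345.7 VA.
Step 10 — Power factor: PF = P/|S| = 0.9994 (lagging).

(a) P = 345.5 W  (b) Q = 12.25 VAR  (c) S = 345.7 VA  (d) PF = 0.9994 (lagging)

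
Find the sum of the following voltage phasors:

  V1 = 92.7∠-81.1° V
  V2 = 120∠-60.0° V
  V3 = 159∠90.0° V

Step 1 — Convert each phasor to rectangular form:
  V1 = 92.7·(cos(-81.1°) + j·sin(-81.1°)) = 14.34 - j91.58 V
  V2 = 120·(cos(-60.0°) + j·sin(-60.0°)) = 60 - j103.9 V
  V3 = 159·(cos(90.0°) + j·sin(90.0°)) = 0 + j159 V
Step 2 — Sum components: V_total = 74.34 - j36.51 V.
Step 3 — Convert to polar: |V_total| = 82.82 V, ∠V_total = -26.2°.

V_total = 82.82∠-26.2° V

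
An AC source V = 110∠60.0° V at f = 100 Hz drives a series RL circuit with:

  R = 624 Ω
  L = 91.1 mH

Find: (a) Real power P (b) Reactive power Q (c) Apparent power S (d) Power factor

Step 1 — Angular frequency: ω = 2π·f = 2π·100 = 628.3 rad/s.
Step 2 — Component impedances:
  R: Z = R = 624 Ω
  L: Z = jωL = j·628.3·0.0911 = 0 + j57.24 Ω
Step 3 — Series combination: Z_total = R + L = 624 + j57.24 Ω = 626.6∠5.2° Ω.
Step 4 — Source phasor: V = 110∠60.0° V = 55 + j95.26 V.
Step 5 — Current: I = V / Z = 0.1013 + j0.1434 A = 0.1755∠54.8° A.
Step 6 — Complex power: S = V·I* = 19.23 + j1.764 VA.
Step 7 — Real power: P = Re(S) = 19.23 W.
Step 8 — Reactive power: Q = Im(S) = 1.764 VAR.
Step 9 — Apparent power: |S| = 19.31 VA.
Step 10 — Power factor: PF = P/|S| = 0.9958 (lagging).

(a) P = 19.23 W  (b) Q = 1.764 VAR  (c) S = 19.31 VA  (d) PF = 0.9958 (lagging)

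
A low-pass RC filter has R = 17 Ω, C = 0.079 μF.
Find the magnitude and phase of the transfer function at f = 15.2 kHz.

Step 1 — Angular frequency: ω = 2π·1.52e+04 = 9.55e+04 rad/s.
Step 2 — Transfer function: H(jω) = 1/(1 + jωRC).
Step 3 — Denominator: 1 + jωRC = 1 + j·9.55e+04·17·7.9e-08 = 1 + j0.1283.
Step 4 — H = 0.9838 - j0.1262.
Step 5 — Magnitude: |H| = 0.9919 (-0.1 dB); phase: φ = -7.3°.

|H| = 0.9919 (-0.1 dB), φ = -7.3°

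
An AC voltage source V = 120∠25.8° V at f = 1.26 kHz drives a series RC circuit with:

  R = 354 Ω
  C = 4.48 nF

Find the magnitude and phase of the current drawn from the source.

Step 1 — Angular frequency: ω = 2π·f = 2π·1260 = 7917 rad/s.
Step 2 — Component impedances:
  R: Z = R = 354 Ω
  C: Z = 1/(jωC) = -j/(ω·C) = 0 - j2.819e+04 Ω
Step 3 — Series combination: Z_total = R + C = 354 - j2.819e+04 Ω = 2.82e+04∠-89.3° Ω.
Step 4 — Source phasor: V = 120∠25.8° V = 108 + j52.23 V.
Step 5 — Ohm's law: I = V / Z_total = (108 + j52.23) / (354 - j2.819e+04) = -0.001804 + j0.003854 A.
Step 6 — Convert to polar: |I| = 0.004256 A, ∠I = 115.1°.

I = 0.004256∠115.1° A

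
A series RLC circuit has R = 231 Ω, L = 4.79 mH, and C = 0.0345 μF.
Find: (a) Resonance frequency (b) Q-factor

Step 1 — Resonance condition Im(Z)=0 gives ω₀ = 1/√(LC).
Step 2 — ω₀ = 1/√(0.00479·3.45e-08) = 7.779e+04 rad/s.
Step 3 — f₀ = ω₀/(2π) = 1.238e+04 Hz.
Step 4 — Series Q: Q = ω₀L/R = 7.779e+04·0.00479/231 = 1.613.

(a) f₀ = 1.238e+04 Hz  (b) Q = 1.613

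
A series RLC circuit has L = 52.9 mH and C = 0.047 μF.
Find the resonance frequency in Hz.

Step 1 — Resonance condition Im(Z)=0 gives ω₀ = 1/√(LC).
Step 2 — ω₀ = 1/√(0.0529·4.7e-08) = 2.006e+04 rad/s.
Step 3 — f₀ = ω₀/(2π) = 3192 Hz.

f₀ = 3192 Hz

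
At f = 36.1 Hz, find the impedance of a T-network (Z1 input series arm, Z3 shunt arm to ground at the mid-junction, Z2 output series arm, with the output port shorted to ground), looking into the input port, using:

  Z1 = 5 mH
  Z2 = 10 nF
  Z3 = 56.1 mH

Step 1 — Angular frequency: ω = 2π·f = 2π·36.1 = 226.8 rad/s.
Step 2 — Component impedances:
  Z1: Z = jωL = j·226.8·0.005 = 0 + j1.134 Ω
  Z2: Z = 1/(jωC) = -j/(ω·C) = 0 - j4.409e+05 Ω
  Z3: Z = jωL = j·226.8·0.0561 = 0 + j12.72 Ω
Step 3 — With the output port shorted to ground, the output series arm Z2 runs from the junction to ground; the shunt arm Z3 also runs from the junction to ground. They appear in parallel: Z3 || Z2 = 0 + j12.73 Ω.
Step 4 — Series with input arm Z1: Z_in = Z1 + (Z3 || Z2) = 0 + j13.86 Ω = 13.86∠90.0° Ω.

Z = 0 + j13.86 Ω = 13.86∠90.0° Ω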